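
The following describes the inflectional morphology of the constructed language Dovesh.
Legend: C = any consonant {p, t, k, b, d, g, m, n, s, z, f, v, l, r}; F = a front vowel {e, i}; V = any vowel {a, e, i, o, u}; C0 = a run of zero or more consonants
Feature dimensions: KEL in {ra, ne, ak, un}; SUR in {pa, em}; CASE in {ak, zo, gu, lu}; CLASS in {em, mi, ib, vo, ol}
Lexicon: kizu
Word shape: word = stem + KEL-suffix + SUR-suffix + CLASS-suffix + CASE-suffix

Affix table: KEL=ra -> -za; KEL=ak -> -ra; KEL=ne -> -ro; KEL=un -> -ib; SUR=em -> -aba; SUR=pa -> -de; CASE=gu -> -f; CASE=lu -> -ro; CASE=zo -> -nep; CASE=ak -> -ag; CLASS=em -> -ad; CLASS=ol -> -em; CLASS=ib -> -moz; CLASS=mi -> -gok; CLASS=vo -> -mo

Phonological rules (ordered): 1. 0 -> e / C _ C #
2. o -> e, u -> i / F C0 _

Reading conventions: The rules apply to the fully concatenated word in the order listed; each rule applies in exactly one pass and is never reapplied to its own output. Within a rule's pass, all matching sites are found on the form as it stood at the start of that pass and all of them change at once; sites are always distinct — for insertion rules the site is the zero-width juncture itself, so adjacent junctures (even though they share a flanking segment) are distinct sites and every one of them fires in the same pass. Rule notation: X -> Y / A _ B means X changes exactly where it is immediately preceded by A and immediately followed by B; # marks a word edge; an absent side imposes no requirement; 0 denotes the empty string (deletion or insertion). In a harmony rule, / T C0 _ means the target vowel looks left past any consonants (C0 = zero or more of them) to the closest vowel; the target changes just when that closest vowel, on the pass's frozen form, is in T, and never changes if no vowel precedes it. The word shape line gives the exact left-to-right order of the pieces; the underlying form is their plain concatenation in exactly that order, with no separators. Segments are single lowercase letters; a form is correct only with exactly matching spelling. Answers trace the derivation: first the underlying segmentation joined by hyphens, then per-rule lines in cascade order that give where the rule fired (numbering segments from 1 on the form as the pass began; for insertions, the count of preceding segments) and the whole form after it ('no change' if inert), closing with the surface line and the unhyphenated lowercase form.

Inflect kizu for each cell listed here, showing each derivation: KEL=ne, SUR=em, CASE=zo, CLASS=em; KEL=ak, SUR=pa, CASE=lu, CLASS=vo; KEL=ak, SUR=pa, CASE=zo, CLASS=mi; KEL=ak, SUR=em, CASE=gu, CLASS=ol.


cell KEL=ne, SUR=em, CASE=zo, CLASS=em:
underlying: kizu-ro-aba-ad-nep
1. 0 -> e / C _ C #: no change
2. o -> e, u -> i / F C0 _: fires at position(s) 4: kiziroabaadnep
surface: kiziroabaadnep

cell KEL=ak, SUR=pa, CASE=lu, CLASS=vo:
underlying: kizu-ra-de-mo-ro
1. 0 -> e / C _ C #: no change
2. o -> e, u -> i / F C0 _: fires at position(s) 4, 10: kizirademero
surface: kizirademero

cell KEL=ak, SUR=pa, CASE=zo, CLASS=mi:
underlying: kizu-ra-de-gok-nep
1. 0 -> e / C _ C #: no change
2. o -> e, u -> i / F C0 _: fires at position(s) 4, 10: kiziradegeknep
surface: kiziradegeknep

cell KEL=ak, SUR=em, CASE=gu, CLASS=ol:
underlying: kizu-ra-aba-em-f
1. 0 -> e / C _ C #: inserts after position(s) 11: kizuraabaemef
2. o -> e, u -> i / F C0 _: fires at position(s) 4: kiziraabaemef
surface: kiziraabaemef


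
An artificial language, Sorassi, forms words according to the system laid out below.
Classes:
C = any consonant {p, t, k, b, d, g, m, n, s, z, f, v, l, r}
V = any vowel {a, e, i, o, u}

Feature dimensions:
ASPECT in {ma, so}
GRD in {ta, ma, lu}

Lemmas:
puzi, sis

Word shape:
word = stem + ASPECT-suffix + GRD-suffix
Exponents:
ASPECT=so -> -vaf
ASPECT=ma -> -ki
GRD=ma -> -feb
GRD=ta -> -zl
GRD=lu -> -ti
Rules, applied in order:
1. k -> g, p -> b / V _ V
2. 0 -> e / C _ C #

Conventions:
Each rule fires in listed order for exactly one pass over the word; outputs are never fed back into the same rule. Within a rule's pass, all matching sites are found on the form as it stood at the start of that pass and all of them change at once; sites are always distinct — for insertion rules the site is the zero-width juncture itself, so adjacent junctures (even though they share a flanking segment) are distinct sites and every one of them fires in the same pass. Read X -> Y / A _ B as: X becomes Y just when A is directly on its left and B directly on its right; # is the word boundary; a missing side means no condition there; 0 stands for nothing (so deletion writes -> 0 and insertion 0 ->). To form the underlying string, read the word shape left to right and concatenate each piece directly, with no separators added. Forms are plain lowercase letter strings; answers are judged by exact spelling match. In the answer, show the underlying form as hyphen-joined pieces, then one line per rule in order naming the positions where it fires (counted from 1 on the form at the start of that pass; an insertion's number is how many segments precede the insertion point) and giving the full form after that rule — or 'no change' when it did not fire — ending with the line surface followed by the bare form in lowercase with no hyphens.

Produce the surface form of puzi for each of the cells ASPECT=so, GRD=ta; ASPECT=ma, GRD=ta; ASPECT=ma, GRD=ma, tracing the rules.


cell ASPECT=so, GRD=ta:
underlying: puzi-vaf-zl
1. k -> g, p -> b / V _ V: no change
2. 0 -> e / C _ C #: inserts after position(s) 8: puzivafzel
surface: puzivafzel

cell ASPECT=ma, GRD=ta:
underlying: puzi-ki-zl
1. k -> g, p -> b / V _ V: fires at position(s) 5: puzigizl
2. 0 -> e / C _ C #: inserts after position(s) 7: puzigizel
surface: puzigizel

cell ASPECT=ma, GRD=ma:
underlying: puzi-ki-feb
1. k -> g, p -> b / V _ V: fires at position(s) 5: puzigifeb
2. 0 -> e / C _ C #: no change
surface: puzigifeb


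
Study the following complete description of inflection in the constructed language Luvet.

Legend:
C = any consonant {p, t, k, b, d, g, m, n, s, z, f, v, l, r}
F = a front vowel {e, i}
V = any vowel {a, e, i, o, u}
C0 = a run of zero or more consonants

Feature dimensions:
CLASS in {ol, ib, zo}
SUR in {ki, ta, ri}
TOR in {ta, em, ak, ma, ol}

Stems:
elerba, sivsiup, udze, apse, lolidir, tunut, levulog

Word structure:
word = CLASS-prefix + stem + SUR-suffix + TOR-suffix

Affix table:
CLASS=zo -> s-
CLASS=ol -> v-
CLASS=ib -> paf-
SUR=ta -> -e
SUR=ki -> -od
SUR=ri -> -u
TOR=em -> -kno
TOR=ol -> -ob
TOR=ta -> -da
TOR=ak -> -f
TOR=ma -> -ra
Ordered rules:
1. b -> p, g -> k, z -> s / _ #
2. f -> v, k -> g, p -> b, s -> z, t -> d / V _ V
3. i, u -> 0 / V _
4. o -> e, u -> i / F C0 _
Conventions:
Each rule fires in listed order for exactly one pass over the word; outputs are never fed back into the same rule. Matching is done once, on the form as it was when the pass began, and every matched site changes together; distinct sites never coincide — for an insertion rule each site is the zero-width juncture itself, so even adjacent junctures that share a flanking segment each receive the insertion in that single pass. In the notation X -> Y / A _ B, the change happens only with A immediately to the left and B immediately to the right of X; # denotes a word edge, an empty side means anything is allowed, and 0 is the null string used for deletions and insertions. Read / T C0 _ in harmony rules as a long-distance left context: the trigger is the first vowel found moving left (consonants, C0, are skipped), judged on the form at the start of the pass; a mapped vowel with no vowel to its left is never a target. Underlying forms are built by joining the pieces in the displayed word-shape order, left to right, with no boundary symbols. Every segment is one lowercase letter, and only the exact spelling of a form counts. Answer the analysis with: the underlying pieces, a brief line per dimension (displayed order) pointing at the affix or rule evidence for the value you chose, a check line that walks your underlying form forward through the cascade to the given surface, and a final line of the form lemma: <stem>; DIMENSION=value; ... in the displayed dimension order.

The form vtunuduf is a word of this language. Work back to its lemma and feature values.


underlying: v-tunut-u-f
CLASS=ol - signalled by the affix v-
SUR=ri - signalled by the affix -u
TOR=ak - signalled by the affix -f
check: vtunutuf -> vtunutuf -> vtunuduf -> vtunuduf -> vtunuduf
lemma: tunut; CLASS=ol; SUR=ri; TOR=ak


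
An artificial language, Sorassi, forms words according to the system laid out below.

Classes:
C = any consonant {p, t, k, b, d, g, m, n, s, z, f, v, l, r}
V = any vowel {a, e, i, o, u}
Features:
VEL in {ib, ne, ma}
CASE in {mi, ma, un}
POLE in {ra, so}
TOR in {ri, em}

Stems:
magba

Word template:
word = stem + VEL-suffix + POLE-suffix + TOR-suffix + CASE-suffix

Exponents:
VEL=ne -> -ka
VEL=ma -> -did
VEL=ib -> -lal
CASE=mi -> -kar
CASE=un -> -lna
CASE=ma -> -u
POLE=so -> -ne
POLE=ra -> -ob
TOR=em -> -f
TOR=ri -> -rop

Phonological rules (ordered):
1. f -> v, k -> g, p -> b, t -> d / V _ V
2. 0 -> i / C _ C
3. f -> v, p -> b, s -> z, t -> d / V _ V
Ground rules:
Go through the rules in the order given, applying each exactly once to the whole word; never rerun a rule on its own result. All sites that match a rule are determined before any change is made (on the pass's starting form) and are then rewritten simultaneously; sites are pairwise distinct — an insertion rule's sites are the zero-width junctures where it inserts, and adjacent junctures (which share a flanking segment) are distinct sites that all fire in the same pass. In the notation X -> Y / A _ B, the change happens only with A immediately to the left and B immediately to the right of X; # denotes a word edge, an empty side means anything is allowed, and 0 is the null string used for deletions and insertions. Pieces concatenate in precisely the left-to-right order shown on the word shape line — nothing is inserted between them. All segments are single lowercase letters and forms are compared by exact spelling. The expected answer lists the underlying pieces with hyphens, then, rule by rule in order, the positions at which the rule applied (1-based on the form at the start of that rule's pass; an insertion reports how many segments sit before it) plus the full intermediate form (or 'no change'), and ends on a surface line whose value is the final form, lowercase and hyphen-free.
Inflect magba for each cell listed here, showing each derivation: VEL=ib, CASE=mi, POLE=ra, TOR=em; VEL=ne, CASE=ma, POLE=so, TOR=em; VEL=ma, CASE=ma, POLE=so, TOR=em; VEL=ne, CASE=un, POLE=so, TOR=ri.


cell VEL=ib, CASE=mi, POLE=ra, TOR=em:
underlying: magba-lal-ob-f-kar
1. f -> v, k -> g, p -> b, t -> d / V _ V: no change
2. 0 -> i / C _ C: inserts after position(s) 3, 10, 11: magibalalobifikar
3. f -> v, p -> b, s -> z, t -> d / V _ V: fires at position(s) 13: magibalalobivikar
surface: magibalalobivikar

cell VEL=ne, CASE=ma, POLE=so, TOR=em:
underlying: magba-ka-ne-f-u
1. f -> v, k -> g, p -> b, t -> d / V _ V: fires at position(s) 6, 10: magbaganevu
2. 0 -> i / C _ C: inserts after position(s) 3: magibaganevu
3. f -> v, p -> b, s -> z, t -> d / V _ V: no change
surface: magibaganevu

cell VEL=ma, CASE=ma, POLE=so, TOR=em:
underlying: magba-did-ne-f-u
1. f -> v, k -> g, p -> b, t -> d / V _ V: fires at position(s) 11: magbadidnevu
2. 0 -> i / C _ C: inserts after position(s) 3, 8: magibadidinevu
3. f -> v, p -> b, s -> z, t -> d / V _ V: no change
surface: magibadidinevu

cell VEL=ne, CASE=un, POLE=so, TOR=ri:
underlying: magba-ka-ne-rop-lna
1. f -> v, k -> g, p -> b, t -> d / V _ V: fires at position(s) 6: magbaganeroplna
2. 0 -> i / C _ C: inserts after position(s) 3, 12, 13: magibaganeropilina
3. f -> v, p -> b, s -> z, t -> d / V _ V: fires at position(s) 13: magibaganerobilina
surface: magibaganerobilina


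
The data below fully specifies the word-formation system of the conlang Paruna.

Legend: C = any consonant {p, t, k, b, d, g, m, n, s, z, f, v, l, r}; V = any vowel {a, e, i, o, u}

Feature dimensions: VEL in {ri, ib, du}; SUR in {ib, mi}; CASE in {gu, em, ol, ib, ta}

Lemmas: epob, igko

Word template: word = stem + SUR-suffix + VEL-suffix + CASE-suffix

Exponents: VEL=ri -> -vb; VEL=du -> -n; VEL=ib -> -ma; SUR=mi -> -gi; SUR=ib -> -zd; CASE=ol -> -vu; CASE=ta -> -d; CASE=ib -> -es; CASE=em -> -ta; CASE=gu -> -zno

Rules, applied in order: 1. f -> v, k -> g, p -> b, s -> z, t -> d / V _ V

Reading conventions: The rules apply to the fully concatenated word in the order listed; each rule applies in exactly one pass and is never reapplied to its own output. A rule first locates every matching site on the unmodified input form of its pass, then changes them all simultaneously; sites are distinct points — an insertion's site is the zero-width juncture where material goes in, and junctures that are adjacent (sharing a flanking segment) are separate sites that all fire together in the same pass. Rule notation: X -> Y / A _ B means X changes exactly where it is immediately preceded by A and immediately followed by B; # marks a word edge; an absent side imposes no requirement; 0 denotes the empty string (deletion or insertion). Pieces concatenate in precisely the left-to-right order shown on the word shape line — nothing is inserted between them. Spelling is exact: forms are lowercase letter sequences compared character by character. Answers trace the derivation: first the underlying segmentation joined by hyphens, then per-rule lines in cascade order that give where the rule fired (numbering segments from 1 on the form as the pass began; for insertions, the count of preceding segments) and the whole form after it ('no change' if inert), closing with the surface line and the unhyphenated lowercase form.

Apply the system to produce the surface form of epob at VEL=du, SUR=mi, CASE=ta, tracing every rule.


underlying: epob-gi-n-d
1. f -> v, k -> g, p -> b, s -> z, t -> d / V _ V: fires at position(s) 2: ebobgind
surface: ebobgind


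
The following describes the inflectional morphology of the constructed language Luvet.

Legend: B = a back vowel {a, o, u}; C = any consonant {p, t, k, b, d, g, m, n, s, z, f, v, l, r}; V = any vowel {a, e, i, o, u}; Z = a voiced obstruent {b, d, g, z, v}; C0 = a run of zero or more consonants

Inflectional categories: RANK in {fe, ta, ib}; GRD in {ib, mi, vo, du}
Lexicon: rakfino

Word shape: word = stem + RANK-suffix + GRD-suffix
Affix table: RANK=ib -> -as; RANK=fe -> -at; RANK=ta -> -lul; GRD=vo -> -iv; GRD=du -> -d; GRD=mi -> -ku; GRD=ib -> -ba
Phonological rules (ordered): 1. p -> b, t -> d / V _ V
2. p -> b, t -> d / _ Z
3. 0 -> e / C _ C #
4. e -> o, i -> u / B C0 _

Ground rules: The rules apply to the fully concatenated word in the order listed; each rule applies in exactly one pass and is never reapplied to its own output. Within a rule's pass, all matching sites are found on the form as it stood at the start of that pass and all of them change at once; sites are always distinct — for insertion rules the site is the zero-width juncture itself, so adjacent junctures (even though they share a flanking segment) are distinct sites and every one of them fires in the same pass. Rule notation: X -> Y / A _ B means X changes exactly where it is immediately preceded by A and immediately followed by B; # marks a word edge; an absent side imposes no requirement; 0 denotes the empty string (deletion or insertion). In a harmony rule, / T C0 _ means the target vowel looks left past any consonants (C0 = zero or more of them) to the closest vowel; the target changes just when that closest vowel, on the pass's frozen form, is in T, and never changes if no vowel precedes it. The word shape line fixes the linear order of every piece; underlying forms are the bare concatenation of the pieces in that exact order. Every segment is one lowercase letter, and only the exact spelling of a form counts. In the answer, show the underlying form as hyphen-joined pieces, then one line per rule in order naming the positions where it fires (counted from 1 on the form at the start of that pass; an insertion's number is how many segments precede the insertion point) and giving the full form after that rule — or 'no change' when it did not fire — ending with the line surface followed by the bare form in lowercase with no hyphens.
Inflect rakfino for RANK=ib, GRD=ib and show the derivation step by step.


underlying: rakfino-as-ba
1. p -> b, t -> d / V _ V: no change
2. p -> b, t -> d / _ Z: no change
3. 0 -> e / C _ C #: no change
4. e -> o, i -> u / B C0 _: fires at position(s) 5: rakfunoasba
surface: rakfunoasba


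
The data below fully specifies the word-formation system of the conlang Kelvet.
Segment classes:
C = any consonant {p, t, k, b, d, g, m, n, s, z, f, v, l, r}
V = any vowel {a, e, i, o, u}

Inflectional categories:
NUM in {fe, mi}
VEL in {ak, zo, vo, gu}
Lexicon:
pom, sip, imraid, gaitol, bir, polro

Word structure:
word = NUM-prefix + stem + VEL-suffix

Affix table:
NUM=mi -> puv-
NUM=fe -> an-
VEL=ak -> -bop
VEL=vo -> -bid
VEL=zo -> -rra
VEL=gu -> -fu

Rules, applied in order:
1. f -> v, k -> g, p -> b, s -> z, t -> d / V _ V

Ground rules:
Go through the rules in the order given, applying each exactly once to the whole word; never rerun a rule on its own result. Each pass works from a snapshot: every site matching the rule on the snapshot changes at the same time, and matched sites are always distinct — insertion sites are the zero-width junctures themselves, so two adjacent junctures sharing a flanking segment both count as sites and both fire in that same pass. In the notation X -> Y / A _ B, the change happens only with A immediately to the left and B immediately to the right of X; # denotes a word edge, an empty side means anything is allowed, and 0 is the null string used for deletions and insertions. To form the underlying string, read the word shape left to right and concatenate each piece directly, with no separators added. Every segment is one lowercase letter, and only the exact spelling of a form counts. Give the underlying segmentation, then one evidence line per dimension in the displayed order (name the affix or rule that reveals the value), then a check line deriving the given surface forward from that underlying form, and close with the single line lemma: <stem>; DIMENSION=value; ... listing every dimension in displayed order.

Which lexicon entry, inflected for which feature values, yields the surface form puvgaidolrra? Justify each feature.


underlying: puv-gaitol-rra
NUM=mi - signalled by the affix puv-
VEL=zo - signalled by the affix -rra
check: puvgaitolrra -> puvgaidolrra
lemma: gaitol; NUM=mi; VEL=zo


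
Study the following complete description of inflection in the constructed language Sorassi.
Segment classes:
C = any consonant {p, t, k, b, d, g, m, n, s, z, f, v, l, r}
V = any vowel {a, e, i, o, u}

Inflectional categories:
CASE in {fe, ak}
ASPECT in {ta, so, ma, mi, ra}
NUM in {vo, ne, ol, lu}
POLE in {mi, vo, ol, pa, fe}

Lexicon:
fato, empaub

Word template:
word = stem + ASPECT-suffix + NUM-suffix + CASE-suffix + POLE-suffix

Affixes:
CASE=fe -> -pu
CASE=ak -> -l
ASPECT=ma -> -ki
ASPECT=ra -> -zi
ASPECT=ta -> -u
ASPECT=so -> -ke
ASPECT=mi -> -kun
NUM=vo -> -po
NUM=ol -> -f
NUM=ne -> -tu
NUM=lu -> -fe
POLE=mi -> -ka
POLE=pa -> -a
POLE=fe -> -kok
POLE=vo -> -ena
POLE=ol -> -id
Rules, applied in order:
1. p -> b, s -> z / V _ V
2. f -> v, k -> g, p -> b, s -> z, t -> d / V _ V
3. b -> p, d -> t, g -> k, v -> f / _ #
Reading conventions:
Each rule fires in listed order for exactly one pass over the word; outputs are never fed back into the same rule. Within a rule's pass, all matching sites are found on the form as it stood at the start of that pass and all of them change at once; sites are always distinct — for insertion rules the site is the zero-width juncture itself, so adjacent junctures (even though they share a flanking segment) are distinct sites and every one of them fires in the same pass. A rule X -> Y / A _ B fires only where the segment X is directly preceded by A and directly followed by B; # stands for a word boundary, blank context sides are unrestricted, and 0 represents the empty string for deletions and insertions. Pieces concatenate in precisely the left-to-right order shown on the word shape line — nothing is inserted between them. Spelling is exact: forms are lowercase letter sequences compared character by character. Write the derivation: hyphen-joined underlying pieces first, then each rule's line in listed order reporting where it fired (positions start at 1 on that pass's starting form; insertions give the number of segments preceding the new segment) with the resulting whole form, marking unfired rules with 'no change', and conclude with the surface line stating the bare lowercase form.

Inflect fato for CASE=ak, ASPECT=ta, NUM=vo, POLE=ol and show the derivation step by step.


underlying: fato-u-po-l-id
1. p -> b, s -> z / V _ V: fires at position(s) 6: fatoubolid
2. f -> v, k -> g, p -> b, s -> z, t -> d / V _ V: fires at position(s) 3: fadoubolid
3. b -> p, d -> t, g -> k, v -> f / _ #: fires at position(s) 10: fadoubolit
surface: fadoubolit


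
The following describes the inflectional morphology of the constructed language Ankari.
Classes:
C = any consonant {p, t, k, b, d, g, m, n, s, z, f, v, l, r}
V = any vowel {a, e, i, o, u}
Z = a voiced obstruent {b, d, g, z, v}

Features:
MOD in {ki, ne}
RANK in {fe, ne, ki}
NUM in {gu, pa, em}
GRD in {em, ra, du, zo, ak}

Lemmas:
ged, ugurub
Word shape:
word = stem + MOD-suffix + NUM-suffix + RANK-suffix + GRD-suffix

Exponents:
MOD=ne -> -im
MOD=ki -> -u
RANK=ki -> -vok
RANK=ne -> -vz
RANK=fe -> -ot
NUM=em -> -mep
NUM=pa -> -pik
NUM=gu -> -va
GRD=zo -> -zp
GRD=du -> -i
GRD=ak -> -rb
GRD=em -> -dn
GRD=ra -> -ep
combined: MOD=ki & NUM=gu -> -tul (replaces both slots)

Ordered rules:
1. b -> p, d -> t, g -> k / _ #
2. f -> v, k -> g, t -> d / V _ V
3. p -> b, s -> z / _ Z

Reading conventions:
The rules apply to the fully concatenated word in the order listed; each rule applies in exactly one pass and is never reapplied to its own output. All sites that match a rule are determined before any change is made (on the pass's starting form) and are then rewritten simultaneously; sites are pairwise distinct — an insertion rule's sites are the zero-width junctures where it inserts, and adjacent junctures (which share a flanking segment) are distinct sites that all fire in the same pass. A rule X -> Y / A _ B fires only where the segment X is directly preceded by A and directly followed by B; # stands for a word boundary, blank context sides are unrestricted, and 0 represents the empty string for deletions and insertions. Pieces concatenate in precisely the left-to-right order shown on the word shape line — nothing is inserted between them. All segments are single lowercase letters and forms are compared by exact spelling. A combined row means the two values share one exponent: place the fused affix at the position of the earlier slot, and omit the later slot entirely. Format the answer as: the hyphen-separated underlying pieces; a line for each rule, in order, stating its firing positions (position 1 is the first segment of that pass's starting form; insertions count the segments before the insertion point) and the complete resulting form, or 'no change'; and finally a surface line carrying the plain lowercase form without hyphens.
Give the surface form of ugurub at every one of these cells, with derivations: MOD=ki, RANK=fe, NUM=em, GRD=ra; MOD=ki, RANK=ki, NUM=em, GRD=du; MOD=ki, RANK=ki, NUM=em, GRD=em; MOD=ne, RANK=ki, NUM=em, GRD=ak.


cell MOD=ki, RANK=fe, NUM=em, GRD=ra:
underlying: ugurub-u-mep-ot-ep
1. b -> p, d -> t, g -> k / _ #: no change
2. f -> v, k -> g, t -> d / V _ V: fires at position(s) 12: ugurubumepodep
3. p -> b, s -> z / _ Z: no change
surface: ugurubumepodep

cell MOD=ki, RANK=ki, NUM=em, GRD=du:
underlying: ugurub-u-mep-vok-i
1. b -> p, d -> t, g -> k / _ #: no change
2. f -> v, k -> g, t -> d / V _ V: fires at position(s) 13: ugurubumepvogi
3. p -> b, s -> z / _ Z: fires at position(s) 10: ugurubumebvogi
surface: ugurubumebvogi

cell MOD=ki, RANK=ki, NUM=em, GRD=em:
underlying: ugurub-u-mep-vok-dn
1. b -> p, d -> t, g -> k / _ #: no change
2. f -> v, k -> g, t -> d / V _ V: no change
3. p -> b, s -> z / _ Z: fires at position(s) 10: ugurubumebvokdn
surface: ugurubumebvokdn

cell MOD=ne, RANK=ki, NUM=em, GRD=ak:
underlying: ugurub-im-mep-vok-rb
1. b -> p, d -> t, g -> k / _ #: fires at position(s) 16: ugurubimmepvokrp
2. f -> v, k -> g, t -> d / V _ V: no change
3. p -> b, s -> z / _ Z: fires at position(s) 11: ugurubimmebvokrp
surface: ugurubimmebvokrp


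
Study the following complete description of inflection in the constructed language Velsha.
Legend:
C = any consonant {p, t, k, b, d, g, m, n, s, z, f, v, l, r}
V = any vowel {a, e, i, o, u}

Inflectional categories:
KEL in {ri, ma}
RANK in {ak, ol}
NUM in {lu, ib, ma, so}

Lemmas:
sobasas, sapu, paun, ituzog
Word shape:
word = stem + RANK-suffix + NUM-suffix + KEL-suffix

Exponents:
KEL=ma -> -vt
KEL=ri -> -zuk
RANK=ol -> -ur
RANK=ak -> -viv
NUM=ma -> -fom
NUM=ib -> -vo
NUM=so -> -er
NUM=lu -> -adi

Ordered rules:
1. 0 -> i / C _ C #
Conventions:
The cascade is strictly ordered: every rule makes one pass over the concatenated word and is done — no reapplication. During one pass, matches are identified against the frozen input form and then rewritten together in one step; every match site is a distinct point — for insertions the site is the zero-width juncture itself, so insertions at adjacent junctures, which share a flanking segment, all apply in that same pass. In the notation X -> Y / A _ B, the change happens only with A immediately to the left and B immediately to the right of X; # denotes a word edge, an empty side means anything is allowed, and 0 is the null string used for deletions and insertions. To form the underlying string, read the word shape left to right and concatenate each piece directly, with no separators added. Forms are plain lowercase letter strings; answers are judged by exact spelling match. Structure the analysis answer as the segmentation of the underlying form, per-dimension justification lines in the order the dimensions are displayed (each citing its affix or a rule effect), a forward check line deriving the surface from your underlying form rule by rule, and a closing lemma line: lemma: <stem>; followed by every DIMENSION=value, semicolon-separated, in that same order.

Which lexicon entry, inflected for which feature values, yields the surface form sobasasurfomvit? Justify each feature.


underlying: sobasas-ur-fom-vt
KEL=ma - signalled by the affix -vt
RANK=ol - signalled by the affix -ur
NUM=ma - signalled by the affix -fom
check: sobasasurfomvt -> sobasasurfomvit
lemma: sobasas; KEL=ma; RANK=ol; NUM=ma


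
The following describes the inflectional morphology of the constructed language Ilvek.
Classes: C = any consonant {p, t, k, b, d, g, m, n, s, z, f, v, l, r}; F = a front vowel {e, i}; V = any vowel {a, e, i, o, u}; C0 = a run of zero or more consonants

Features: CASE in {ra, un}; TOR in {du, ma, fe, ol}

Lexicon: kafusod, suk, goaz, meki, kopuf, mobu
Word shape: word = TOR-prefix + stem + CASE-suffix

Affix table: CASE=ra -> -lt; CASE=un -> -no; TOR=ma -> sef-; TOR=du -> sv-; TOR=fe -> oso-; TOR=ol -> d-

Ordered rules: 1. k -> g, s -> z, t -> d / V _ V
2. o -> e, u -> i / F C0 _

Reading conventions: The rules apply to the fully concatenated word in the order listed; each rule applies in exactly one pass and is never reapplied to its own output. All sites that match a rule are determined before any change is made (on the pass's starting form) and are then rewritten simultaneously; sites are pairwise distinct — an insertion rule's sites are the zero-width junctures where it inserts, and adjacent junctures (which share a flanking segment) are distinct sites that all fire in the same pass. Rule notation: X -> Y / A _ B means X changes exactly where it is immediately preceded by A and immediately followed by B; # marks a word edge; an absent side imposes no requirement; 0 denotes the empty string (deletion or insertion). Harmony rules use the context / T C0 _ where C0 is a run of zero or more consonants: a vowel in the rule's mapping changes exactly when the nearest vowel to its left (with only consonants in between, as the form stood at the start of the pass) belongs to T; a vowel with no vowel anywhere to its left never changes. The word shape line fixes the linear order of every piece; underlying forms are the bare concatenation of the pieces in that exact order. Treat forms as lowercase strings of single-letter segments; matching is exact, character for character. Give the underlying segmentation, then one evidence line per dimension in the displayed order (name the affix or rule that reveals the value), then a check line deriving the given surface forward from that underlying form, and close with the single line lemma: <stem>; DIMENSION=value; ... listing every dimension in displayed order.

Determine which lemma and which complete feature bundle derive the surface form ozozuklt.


underlying: oso-suk-lt
CASE=ra - signalled by the affix -lt
TOR=fe - signalled by the affix oso-
check: ososuklt -> ozozuklt -> ozozuklt
lemma: suk; CASE=ra; TOR=fe


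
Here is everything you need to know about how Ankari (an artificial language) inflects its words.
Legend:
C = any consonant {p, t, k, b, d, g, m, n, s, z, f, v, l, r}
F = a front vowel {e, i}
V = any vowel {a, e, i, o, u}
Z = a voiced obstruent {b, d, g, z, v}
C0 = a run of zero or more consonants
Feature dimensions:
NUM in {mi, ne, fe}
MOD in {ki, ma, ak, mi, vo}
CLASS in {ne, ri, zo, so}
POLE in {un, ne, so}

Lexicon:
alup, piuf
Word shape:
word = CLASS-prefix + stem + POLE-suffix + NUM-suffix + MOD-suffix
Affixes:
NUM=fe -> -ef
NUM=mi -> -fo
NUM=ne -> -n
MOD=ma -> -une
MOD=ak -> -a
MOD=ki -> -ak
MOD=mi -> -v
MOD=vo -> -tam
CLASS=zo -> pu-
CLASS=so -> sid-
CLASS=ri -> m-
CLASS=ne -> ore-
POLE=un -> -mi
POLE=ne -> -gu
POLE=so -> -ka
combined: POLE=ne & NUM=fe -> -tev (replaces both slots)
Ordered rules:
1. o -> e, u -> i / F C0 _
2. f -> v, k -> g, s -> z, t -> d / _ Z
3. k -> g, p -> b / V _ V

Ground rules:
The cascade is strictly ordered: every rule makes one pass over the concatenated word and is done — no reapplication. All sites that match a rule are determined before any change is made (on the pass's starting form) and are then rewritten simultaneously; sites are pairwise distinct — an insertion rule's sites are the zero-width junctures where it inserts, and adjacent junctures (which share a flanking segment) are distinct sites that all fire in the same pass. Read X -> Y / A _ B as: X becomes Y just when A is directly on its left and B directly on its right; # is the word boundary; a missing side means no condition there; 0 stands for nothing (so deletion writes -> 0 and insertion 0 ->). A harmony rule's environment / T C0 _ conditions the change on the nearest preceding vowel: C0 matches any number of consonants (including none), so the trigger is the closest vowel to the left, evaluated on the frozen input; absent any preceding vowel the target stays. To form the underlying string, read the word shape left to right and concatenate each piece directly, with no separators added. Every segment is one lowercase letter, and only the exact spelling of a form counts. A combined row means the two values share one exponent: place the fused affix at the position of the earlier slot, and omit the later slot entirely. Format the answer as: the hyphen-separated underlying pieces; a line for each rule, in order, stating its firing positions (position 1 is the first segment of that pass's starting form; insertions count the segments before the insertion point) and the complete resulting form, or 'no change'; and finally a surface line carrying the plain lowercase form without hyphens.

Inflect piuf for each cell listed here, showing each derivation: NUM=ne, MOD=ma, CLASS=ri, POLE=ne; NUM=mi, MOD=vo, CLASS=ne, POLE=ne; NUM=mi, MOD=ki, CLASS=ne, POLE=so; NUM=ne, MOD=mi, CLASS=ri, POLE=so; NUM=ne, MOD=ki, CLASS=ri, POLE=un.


cell NUM=ne, MOD=ma, CLASS=ri, POLE=ne:
underlying: m-piuf-gu-n-une
1. o -> e, u -> i / F C0 _: fires at position(s) 4: mpiifgunune
2. f -> v, k -> g, s -> z, t -> d / _ Z: fires at position(s) 5: mpiivgunune
3. k -> g, p -> b / V _ V: no change
surface: mpiivgunune

cell NUM=mi, MOD=vo, CLASS=ne, POLE=ne:
underlying: ore-piuf-gu-fo-tam
1. o -> e, u -> i / F C0 _: fires at position(s) 6: orepiifgufotam
2. f -> v, k -> g, s -> z, t -> d / _ Z: fires at position(s) 7: orepiivgufotam
3. k -> g, p -> b / V _ V: fires at position(s) 4: orebiivgufotam
surface: orebiivgufotam

cell NUM=mi, MOD=ki, CLASS=ne, POLE=so:
underlying: ore-piuf-ka-fo-ak
1. o -> e, u -> i / F C0 _: fires at position(s) 6: orepiifkafoak
2. f -> v, k -> g, s -> z, t -> d / _ Z: no change
3. k -> g, p -> b / V _ V: fires at position(s) 4: orebiifkafoak
surface: orebiifkafoak

cell NUM=ne, MOD=mi, CLASS=ri, POLE=so:
underlying: m-piuf-ka-n-v
1. o -> e, u -> i / F C0 _: fires at position(s) 4: mpiifkanv
2. f -> v, k -> g, s -> z, t -> d / _ Z: no change
3. k -> g, p -> b / V _ V: no change
surface: mpiifkanv

cell NUM=ne, MOD=ki, CLASS=ri, POLE=un:
underlying: m-piuf-mi-n-ak
1. o -> e, u -> i / F C0 _: fires at position(s) 4: mpiifminak
2. f -> v, k -> g, s -> z, t -> d / _ Z: no change
3. k -> g, p -> b / V _ V: no change
surface: mpiifminak


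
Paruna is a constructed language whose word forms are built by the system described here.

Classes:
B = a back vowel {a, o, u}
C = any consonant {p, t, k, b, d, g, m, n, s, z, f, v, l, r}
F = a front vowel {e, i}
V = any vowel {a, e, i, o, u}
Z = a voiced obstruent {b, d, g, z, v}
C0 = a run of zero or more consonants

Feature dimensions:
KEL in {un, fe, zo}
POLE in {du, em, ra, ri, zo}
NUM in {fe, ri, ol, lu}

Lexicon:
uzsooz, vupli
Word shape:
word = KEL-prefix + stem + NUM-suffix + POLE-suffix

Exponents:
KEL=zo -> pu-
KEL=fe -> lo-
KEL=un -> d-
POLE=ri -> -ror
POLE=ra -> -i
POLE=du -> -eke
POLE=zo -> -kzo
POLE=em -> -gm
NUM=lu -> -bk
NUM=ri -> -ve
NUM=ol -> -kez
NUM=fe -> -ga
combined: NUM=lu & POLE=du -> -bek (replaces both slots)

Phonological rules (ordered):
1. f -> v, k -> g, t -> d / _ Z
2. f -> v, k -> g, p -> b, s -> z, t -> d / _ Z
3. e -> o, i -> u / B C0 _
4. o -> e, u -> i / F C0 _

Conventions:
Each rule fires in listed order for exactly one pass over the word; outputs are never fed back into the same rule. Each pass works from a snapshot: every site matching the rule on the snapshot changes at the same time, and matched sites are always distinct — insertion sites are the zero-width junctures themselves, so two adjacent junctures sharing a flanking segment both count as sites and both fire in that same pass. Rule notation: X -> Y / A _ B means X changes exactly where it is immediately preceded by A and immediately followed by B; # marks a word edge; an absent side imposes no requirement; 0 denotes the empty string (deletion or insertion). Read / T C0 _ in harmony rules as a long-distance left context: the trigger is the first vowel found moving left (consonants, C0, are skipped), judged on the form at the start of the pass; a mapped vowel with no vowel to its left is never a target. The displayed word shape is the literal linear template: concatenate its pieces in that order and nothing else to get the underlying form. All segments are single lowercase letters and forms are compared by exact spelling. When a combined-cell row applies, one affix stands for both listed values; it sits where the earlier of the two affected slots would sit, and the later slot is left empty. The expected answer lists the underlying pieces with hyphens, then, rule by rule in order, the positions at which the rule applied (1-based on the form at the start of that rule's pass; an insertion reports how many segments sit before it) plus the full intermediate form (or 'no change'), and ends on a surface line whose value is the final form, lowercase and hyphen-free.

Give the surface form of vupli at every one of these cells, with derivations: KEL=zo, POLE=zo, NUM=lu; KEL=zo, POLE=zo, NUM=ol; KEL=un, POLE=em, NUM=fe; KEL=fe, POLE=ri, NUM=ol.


cell KEL=zo, POLE=zo, NUM=lu:
underlying: pu-vupli-bk-kzo
1. f -> v, k -> g, t -> d / _ Z: fires at position(s) 10: puvuplibkgzo
2. f -> v, k -> g, p -> b, s -> z, t -> d / _ Z: fires at position(s) 9: puvuplibggzo
3. e -> o, i -> u / B C0 _: fires at position(s) 7: puvuplubggzo
4. o -> e, u -> i / F C0 _: no change
surface: puvuplubggzo

cell KEL=zo, POLE=zo, NUM=ol:
underlying: pu-vupli-kez-kzo
1. f -> v, k -> g, t -> d / _ Z: fires at position(s) 11: puvuplikezgzo
2. f -> v, k -> g, p -> b, s -> z, t -> d / _ Z: no change
3. e -> o, i -> u / B C0 _: fires at position(s) 7: puvuplukezgzo
4. o -> e, u -> i / F C0 _: fires at position(s) 13: puvuplukezgze
surface: puvuplukezgze

cell KEL=un, POLE=em, NUM=fe:
underlying: d-vupli-ga-gm
1. f -> v, k -> g, t -> d / _ Z: no change
2. f -> v, k -> g, p -> b, s -> z, t -> d / _ Z: no change
3. e -> o, i -> u / B C0 _: fires at position(s) 6: dvuplugagm
4. o -> e, u -> i / F C0 _: no change
surface: dvuplugagm

cell KEL=fe, POLE=ri, NUM=ol:
underlying: lo-vupli-kez-ror
1. f -> v, k -> g, t -> d / _ Z: no change
2. f -> v, k -> g, p -> b, s -> z, t -> d / _ Z: no change
3. e -> o, i -> u / B C0 _: fires at position(s) 7: lovuplukezror
4. o -> e, u -> i / F C0 _: fires at position(s) 12: lovuplukezrer
surface: lovuplukezrer


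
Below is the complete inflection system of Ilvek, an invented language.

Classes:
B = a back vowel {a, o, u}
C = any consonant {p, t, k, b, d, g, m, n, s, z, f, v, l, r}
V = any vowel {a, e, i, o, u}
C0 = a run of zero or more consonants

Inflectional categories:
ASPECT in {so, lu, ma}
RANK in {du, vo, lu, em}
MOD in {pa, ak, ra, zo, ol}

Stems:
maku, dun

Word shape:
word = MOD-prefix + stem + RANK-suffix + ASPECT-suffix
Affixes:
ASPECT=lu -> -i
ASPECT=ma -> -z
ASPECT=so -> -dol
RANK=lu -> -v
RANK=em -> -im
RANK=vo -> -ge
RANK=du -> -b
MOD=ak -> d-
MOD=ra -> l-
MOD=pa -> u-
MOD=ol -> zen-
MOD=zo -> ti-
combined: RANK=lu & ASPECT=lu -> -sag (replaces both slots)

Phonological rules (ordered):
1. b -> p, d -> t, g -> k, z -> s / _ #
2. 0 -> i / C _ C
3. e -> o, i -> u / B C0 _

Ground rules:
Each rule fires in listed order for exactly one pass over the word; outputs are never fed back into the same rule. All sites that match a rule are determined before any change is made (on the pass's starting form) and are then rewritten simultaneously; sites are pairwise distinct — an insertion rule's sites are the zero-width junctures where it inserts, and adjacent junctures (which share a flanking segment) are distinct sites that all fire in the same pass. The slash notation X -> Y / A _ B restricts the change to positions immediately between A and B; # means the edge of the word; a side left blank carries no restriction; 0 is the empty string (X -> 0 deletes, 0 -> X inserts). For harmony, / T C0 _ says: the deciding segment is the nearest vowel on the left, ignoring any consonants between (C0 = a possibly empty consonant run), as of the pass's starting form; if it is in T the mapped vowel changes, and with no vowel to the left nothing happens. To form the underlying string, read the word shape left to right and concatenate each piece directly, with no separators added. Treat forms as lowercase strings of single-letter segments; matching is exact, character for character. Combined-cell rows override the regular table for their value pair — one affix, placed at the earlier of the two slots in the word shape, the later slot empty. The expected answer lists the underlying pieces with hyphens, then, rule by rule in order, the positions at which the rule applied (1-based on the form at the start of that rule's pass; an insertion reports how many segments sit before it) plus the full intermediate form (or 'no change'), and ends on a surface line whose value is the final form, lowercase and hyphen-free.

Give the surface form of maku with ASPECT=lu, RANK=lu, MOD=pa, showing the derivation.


underlying: u-maku-sag
1. b -> p, d -> t, g -> k, z -> s / _ #: fires at position(s) 8: umakusak
2. 0 -> i / C _ C: no change
3. e -> o, i -> u / B C0 _: no change
surface: umakusak


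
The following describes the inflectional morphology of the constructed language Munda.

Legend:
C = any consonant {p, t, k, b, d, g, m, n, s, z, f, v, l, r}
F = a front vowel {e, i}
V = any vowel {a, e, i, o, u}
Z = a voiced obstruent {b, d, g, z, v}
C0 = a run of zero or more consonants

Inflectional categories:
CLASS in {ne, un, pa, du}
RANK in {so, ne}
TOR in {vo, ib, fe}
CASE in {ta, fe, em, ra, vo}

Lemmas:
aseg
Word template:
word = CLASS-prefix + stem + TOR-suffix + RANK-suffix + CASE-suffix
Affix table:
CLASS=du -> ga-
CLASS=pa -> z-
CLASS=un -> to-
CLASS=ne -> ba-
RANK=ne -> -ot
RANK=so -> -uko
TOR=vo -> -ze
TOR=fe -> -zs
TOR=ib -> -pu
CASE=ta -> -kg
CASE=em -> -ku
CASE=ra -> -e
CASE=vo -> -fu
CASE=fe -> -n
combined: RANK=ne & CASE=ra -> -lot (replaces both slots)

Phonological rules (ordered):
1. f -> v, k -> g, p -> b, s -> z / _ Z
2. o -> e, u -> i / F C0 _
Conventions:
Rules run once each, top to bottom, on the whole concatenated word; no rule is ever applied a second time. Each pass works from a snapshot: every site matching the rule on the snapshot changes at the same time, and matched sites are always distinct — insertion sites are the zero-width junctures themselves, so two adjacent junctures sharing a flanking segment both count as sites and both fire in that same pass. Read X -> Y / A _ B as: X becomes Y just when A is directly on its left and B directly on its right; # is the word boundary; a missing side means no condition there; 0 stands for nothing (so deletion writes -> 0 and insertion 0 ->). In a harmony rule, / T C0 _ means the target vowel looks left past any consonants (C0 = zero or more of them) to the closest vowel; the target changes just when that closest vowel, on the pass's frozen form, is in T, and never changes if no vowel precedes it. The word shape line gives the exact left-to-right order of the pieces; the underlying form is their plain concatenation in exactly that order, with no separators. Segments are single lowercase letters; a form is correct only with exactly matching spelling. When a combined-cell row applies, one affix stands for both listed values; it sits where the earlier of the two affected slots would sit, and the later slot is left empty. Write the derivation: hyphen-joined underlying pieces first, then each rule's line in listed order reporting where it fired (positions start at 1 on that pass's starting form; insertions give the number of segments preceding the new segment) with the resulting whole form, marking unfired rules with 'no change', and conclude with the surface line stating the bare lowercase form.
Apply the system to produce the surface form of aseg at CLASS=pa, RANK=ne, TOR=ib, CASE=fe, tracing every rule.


underlying: z-aseg-pu-ot-n
1. f -> v, k -> g, p -> b, s -> z / _ Z: no change
2. o -> e, u -> i / F C0 _: fires at position(s) 7: zasegpiotn
surface: zasegpiotn
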